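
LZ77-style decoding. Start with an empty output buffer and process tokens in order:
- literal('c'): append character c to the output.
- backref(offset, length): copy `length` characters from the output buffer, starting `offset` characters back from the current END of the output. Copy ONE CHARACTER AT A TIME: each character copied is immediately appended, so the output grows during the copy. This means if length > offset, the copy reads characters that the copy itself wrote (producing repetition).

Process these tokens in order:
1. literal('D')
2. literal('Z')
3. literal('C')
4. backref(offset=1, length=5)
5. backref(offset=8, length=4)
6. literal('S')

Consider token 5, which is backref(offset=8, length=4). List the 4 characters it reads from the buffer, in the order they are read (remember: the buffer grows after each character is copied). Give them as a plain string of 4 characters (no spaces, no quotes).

Answer: DZCC

Derivation:
Token 1: literal('D'). Output: "D"
Token 2: literal('Z'). Output: "DZ"
Token 3: literal('C'). Output: "DZC"
Token 4: backref(off=1, len=5) (overlapping!). Copied 'CCCCC' from pos 2. Output: "DZCCCCCC"
Token 5: backref(off=8, len=4). Buffer before: "DZCCCCCC" (len 8)
  byte 1: read out[0]='D', append. Buffer now: "DZCCCCCCD"
  byte 2: read out[1]='Z', append. Buffer now: "DZCCCCCCDZ"
  byte 3: read out[2]='C', append. Buffer now: "DZCCCCCCDZC"
  byte 4: read out[3]='C', append. Buffer now: "DZCCCCCCDZCC"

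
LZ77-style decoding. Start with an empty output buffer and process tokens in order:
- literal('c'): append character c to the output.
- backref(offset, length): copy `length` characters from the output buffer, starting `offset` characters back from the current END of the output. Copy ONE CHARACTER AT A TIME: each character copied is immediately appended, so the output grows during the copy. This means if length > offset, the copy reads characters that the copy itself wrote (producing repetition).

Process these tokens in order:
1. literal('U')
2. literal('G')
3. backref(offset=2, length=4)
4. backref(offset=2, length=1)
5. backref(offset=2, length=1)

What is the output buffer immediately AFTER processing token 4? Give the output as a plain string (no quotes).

Answer: UGUGUGU

Derivation:
Token 1: literal('U'). Output: "U"
Token 2: literal('G'). Output: "UG"
Token 3: backref(off=2, len=4) (overlapping!). Copied 'UGUG' from pos 0. Output: "UGUGUG"
Token 4: backref(off=2, len=1). Copied 'U' from pos 4. Output: "UGUGUGU"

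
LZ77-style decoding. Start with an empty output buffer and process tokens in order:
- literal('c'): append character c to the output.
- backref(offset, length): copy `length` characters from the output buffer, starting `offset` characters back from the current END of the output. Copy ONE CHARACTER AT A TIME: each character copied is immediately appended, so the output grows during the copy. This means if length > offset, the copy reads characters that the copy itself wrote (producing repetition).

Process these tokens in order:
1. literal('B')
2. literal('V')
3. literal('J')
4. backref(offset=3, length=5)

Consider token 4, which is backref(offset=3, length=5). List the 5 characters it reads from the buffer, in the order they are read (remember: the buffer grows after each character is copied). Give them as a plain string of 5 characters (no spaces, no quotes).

Token 1: literal('B'). Output: "B"
Token 2: literal('V'). Output: "BV"
Token 3: literal('J'). Output: "BVJ"
Token 4: backref(off=3, len=5). Buffer before: "BVJ" (len 3)
  byte 1: read out[0]='B', append. Buffer now: "BVJB"
  byte 2: read out[1]='V', append. Buffer now: "BVJBV"
  byte 3: read out[2]='J', append. Buffer now: "BVJBVJ"
  byte 4: read out[3]='B', append. Buffer now: "BVJBVJB"
  byte 5: read out[4]='V', append. Buffer now: "BVJBVJBV"

Answer: BVJBV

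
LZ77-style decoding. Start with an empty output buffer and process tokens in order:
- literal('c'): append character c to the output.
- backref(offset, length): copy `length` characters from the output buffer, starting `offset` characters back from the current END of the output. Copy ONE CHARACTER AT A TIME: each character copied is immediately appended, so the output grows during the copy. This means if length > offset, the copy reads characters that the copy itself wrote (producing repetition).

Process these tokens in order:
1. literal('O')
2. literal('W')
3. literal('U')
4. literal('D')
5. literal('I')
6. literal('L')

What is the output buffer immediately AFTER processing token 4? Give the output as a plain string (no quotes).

Token 1: literal('O'). Output: "O"
Token 2: literal('W'). Output: "OW"
Token 3: literal('U'). Output: "OWU"
Token 4: literal('D'). Output: "OWUD"

Answer: OWUD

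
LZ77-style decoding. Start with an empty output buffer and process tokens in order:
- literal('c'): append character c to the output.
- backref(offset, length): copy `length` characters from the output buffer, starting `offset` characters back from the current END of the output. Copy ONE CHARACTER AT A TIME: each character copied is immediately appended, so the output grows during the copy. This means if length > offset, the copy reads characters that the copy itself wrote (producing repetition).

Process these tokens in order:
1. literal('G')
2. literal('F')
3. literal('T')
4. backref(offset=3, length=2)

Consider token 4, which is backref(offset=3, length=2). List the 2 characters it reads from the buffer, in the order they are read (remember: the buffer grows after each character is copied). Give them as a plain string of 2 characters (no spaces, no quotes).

Token 1: literal('G'). Output: "G"
Token 2: literal('F'). Output: "GF"
Token 3: literal('T'). Output: "GFT"
Token 4: backref(off=3, len=2). Buffer before: "GFT" (len 3)
  byte 1: read out[0]='G', append. Buffer now: "GFTG"
  byte 2: read out[1]='F', append. Buffer now: "GFTGF"

Answer: GF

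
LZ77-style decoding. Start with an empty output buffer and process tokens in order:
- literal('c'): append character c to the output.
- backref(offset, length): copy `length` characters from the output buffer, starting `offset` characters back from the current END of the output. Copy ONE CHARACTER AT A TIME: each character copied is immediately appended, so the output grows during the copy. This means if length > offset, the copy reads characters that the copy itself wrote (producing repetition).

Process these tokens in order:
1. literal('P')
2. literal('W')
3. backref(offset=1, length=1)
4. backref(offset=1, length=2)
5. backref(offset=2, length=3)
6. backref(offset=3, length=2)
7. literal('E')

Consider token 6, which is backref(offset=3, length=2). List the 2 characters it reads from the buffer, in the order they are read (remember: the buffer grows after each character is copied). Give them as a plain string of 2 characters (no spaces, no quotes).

Answer: WW

Derivation:
Token 1: literal('P'). Output: "P"
Token 2: literal('W'). Output: "PW"
Token 3: backref(off=1, len=1). Copied 'W' from pos 1. Output: "PWW"
Token 4: backref(off=1, len=2) (overlapping!). Copied 'WW' from pos 2. Output: "PWWWW"
Token 5: backref(off=2, len=3) (overlapping!). Copied 'WWW' from pos 3. Output: "PWWWWWWW"
Token 6: backref(off=3, len=2). Buffer before: "PWWWWWWW" (len 8)
  byte 1: read out[5]='W', append. Buffer now: "PWWWWWWWW"
  byte 2: read out[6]='W', append. Buffer now: "PWWWWWWWWW"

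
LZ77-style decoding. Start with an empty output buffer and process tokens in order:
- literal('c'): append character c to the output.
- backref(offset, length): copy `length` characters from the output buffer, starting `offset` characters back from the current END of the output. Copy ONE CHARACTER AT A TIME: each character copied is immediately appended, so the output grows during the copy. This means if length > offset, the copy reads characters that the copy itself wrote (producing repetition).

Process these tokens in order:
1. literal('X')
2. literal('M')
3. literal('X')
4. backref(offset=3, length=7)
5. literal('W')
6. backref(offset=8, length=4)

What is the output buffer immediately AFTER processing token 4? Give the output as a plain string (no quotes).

Token 1: literal('X'). Output: "X"
Token 2: literal('M'). Output: "XM"
Token 3: literal('X'). Output: "XMX"
Token 4: backref(off=3, len=7) (overlapping!). Copied 'XMXXMXX' from pos 0. Output: "XMXXMXXMXX"

Answer: XMXXMXXMXX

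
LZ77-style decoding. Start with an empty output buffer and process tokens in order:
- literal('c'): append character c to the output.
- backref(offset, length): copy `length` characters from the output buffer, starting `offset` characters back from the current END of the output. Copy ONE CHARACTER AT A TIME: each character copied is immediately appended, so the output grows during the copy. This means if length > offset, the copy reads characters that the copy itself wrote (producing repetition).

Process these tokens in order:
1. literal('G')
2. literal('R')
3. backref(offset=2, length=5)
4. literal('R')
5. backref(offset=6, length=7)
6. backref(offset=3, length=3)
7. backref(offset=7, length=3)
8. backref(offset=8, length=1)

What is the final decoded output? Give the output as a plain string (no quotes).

Answer: GRGRGRGRGRGRGRGGRGRGRR

Derivation:
Token 1: literal('G'). Output: "G"
Token 2: literal('R'). Output: "GR"
Token 3: backref(off=2, len=5) (overlapping!). Copied 'GRGRG' from pos 0. Output: "GRGRGRG"
Token 4: literal('R'). Output: "GRGRGRGR"
Token 5: backref(off=6, len=7) (overlapping!). Copied 'GRGRGRG' from pos 2. Output: "GRGRGRGRGRGRGRG"
Token 6: backref(off=3, len=3). Copied 'GRG' from pos 12. Output: "GRGRGRGRGRGRGRGGRG"
Token 7: backref(off=7, len=3). Copied 'RGR' from pos 11. Output: "GRGRGRGRGRGRGRGGRGRGR"
Token 8: backref(off=8, len=1). Copied 'R' from pos 13. Output: "GRGRGRGRGRGRGRGGRGRGRR"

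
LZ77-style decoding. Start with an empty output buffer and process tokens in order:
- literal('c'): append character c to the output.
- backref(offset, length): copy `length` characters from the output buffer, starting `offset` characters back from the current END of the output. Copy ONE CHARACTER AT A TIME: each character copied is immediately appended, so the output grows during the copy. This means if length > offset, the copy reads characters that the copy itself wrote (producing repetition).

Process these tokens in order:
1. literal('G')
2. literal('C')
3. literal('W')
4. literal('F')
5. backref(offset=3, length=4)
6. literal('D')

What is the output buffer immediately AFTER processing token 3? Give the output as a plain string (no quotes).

Token 1: literal('G'). Output: "G"
Token 2: literal('C'). Output: "GC"
Token 3: literal('W'). Output: "GCW"

Answer: GCW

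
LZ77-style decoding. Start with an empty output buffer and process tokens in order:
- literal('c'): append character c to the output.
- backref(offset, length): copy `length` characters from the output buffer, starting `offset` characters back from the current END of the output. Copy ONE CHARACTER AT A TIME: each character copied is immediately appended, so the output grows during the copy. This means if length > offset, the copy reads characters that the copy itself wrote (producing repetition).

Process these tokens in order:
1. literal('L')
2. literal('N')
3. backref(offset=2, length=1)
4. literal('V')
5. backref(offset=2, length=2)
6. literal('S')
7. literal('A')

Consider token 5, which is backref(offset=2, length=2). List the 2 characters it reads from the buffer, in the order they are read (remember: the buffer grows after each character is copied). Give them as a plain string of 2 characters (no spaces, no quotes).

Answer: LV

Derivation:
Token 1: literal('L'). Output: "L"
Token 2: literal('N'). Output: "LN"
Token 3: backref(off=2, len=1). Copied 'L' from pos 0. Output: "LNL"
Token 4: literal('V'). Output: "LNLV"
Token 5: backref(off=2, len=2). Buffer before: "LNLV" (len 4)
  byte 1: read out[2]='L', append. Buffer now: "LNLVL"
  byte 2: read out[3]='V', append. Buffer now: "LNLVLV"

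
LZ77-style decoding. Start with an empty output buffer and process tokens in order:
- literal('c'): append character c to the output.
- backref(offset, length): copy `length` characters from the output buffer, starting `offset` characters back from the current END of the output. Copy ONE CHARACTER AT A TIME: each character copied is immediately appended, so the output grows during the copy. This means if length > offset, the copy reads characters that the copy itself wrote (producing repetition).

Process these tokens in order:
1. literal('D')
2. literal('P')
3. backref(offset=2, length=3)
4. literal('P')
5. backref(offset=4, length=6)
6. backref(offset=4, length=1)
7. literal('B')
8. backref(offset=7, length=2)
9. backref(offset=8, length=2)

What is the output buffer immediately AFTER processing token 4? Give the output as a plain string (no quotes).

Token 1: literal('D'). Output: "D"
Token 2: literal('P'). Output: "DP"
Token 3: backref(off=2, len=3) (overlapping!). Copied 'DPD' from pos 0. Output: "DPDPD"
Token 4: literal('P'). Output: "DPDPDP"

Answer: DPDPDP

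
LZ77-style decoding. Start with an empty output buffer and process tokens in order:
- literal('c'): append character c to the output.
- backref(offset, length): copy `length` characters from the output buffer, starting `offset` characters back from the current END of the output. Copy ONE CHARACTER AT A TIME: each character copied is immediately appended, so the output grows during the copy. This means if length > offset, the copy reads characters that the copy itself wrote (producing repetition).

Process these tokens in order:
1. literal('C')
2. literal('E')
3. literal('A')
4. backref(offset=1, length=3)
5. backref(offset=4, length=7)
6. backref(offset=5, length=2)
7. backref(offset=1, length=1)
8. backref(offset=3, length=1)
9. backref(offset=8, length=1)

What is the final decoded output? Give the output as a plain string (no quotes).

Answer: CEAAAAAAAAAAAAAAAA

Derivation:
Token 1: literal('C'). Output: "C"
Token 2: literal('E'). Output: "CE"
Token 3: literal('A'). Output: "CEA"
Token 4: backref(off=1, len=3) (overlapping!). Copied 'AAA' from pos 2. Output: "CEAAAA"
Token 5: backref(off=4, len=7) (overlapping!). Copied 'AAAAAAA' from pos 2. Output: "CEAAAAAAAAAAA"
Token 6: backref(off=5, len=2). Copied 'AA' from pos 8. Output: "CEAAAAAAAAAAAAA"
Token 7: backref(off=1, len=1). Copied 'A' from pos 14. Output: "CEAAAAAAAAAAAAAA"
Token 8: backref(off=3, len=1). Copied 'A' from pos 13. Output: "CEAAAAAAAAAAAAAAA"
Token 9: backref(off=8, len=1). Copied 'A' from pos 9. Output: "CEAAAAAAAAAAAAAAAA"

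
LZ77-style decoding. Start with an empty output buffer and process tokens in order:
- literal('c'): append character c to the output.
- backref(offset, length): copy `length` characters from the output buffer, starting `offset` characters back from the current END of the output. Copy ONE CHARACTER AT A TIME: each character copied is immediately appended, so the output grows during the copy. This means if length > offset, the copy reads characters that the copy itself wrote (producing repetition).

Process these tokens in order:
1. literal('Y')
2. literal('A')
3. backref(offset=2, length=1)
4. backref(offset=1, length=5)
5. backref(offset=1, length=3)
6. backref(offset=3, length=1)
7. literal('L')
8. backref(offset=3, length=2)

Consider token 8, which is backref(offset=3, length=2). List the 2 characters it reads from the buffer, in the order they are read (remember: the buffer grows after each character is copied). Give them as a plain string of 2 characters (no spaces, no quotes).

Token 1: literal('Y'). Output: "Y"
Token 2: literal('A'). Output: "YA"
Token 3: backref(off=2, len=1). Copied 'Y' from pos 0. Output: "YAY"
Token 4: backref(off=1, len=5) (overlapping!). Copied 'YYYYY' from pos 2. Output: "YAYYYYYY"
Token 5: backref(off=1, len=3) (overlapping!). Copied 'YYY' from pos 7. Output: "YAYYYYYYYYY"
Token 6: backref(off=3, len=1). Copied 'Y' from pos 8. Output: "YAYYYYYYYYYY"
Token 7: literal('L'). Output: "YAYYYYYYYYYYL"
Token 8: backref(off=3, len=2). Buffer before: "YAYYYYYYYYYYL" (len 13)
  byte 1: read out[10]='Y', append. Buffer now: "YAYYYYYYYYYYLY"
  byte 2: read out[11]='Y', append. Buffer now: "YAYYYYYYYYYYLYY"

Answer: YY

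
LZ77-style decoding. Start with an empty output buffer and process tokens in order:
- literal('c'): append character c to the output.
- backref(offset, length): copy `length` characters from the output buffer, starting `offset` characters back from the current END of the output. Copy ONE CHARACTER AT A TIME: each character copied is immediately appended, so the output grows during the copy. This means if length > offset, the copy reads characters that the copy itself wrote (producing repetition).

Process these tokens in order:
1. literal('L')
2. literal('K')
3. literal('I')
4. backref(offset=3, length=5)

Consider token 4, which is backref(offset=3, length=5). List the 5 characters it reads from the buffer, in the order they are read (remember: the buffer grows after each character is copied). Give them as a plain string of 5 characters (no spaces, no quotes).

Token 1: literal('L'). Output: "L"
Token 2: literal('K'). Output: "LK"
Token 3: literal('I'). Output: "LKI"
Token 4: backref(off=3, len=5). Buffer before: "LKI" (len 3)
  byte 1: read out[0]='L', append. Buffer now: "LKIL"
  byte 2: read out[1]='K', append. Buffer now: "LKILK"
  byte 3: read out[2]='I', append. Buffer now: "LKILKI"
  byte 4: read out[3]='L', append. Buffer now: "LKILKIL"
  byte 5: read out[4]='K', append. Buffer now: "LKILKILK"

Answer: LKILK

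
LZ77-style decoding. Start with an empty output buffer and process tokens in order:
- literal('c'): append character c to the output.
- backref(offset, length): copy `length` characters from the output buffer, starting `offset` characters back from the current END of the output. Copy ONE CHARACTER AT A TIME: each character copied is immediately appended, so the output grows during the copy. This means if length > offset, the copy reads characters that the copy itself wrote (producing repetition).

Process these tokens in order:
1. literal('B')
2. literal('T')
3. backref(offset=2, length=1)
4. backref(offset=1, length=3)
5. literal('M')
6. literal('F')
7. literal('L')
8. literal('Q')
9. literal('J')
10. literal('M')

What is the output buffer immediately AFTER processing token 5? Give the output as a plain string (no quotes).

Answer: BTBBBBM

Derivation:
Token 1: literal('B'). Output: "B"
Token 2: literal('T'). Output: "BT"
Token 3: backref(off=2, len=1). Copied 'B' from pos 0. Output: "BTB"
Token 4: backref(off=1, len=3) (overlapping!). Copied 'BBB' from pos 2. Output: "BTBBBB"
Token 5: literal('M'). Output: "BTBBBBM"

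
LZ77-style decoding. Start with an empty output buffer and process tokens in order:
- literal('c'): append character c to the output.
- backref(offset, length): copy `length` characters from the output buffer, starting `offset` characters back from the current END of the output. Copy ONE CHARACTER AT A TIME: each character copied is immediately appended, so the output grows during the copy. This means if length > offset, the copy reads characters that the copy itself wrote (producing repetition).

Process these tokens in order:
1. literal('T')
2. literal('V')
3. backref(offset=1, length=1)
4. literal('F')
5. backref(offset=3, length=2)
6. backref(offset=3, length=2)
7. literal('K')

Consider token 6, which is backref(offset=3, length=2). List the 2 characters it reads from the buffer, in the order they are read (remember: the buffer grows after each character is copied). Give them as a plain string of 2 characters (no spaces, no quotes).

Answer: FV

Derivation:
Token 1: literal('T'). Output: "T"
Token 2: literal('V'). Output: "TV"
Token 3: backref(off=1, len=1). Copied 'V' from pos 1. Output: "TVV"
Token 4: literal('F'). Output: "TVVF"
Token 5: backref(off=3, len=2). Copied 'VV' from pos 1. Output: "TVVFVV"
Token 6: backref(off=3, len=2). Buffer before: "TVVFVV" (len 6)
  byte 1: read out[3]='F', append. Buffer now: "TVVFVVF"
  byte 2: read out[4]='V', append. Buffer now: "TVVFVVFV"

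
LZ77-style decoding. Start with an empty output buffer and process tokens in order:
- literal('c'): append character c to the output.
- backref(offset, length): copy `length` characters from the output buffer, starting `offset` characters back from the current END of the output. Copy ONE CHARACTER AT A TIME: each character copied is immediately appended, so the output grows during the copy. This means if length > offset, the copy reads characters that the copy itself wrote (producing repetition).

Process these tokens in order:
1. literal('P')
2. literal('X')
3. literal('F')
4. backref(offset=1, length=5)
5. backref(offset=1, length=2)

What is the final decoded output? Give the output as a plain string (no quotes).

Answer: PXFFFFFFFF

Derivation:
Token 1: literal('P'). Output: "P"
Token 2: literal('X'). Output: "PX"
Token 3: literal('F'). Output: "PXF"
Token 4: backref(off=1, len=5) (overlapping!). Copied 'FFFFF' from pos 2. Output: "PXFFFFFF"
Token 5: backref(off=1, len=2) (overlapping!). Copied 'FF' from pos 7. Output: "PXFFFFFFFF"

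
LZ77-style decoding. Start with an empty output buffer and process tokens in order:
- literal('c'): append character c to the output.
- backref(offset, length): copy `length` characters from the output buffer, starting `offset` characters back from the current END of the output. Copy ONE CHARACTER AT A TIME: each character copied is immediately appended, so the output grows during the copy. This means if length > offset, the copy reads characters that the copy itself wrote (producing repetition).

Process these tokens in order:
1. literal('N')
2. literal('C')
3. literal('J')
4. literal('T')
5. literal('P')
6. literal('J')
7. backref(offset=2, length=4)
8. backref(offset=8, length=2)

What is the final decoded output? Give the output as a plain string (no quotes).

Answer: NCJTPJPJPJJT

Derivation:
Token 1: literal('N'). Output: "N"
Token 2: literal('C'). Output: "NC"
Token 3: literal('J'). Output: "NCJ"
Token 4: literal('T'). Output: "NCJT"
Token 5: literal('P'). Output: "NCJTP"
Token 6: literal('J'). Output: "NCJTPJ"
Token 7: backref(off=2, len=4) (overlapping!). Copied 'PJPJ' from pos 4. Output: "NCJTPJPJPJ"
Token 8: backref(off=8, len=2). Copied 'JT' from pos 2. Output: "NCJTPJPJPJJT"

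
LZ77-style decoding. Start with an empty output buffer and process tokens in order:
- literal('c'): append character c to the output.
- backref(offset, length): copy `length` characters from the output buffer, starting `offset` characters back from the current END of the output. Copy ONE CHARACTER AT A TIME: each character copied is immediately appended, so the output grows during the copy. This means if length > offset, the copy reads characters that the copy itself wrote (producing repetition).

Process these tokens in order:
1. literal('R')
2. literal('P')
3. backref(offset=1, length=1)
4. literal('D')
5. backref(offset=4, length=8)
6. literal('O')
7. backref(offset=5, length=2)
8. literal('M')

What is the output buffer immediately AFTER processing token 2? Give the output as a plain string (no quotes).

Answer: RP

Derivation:
Token 1: literal('R'). Output: "R"
Token 2: literal('P'). Output: "RP"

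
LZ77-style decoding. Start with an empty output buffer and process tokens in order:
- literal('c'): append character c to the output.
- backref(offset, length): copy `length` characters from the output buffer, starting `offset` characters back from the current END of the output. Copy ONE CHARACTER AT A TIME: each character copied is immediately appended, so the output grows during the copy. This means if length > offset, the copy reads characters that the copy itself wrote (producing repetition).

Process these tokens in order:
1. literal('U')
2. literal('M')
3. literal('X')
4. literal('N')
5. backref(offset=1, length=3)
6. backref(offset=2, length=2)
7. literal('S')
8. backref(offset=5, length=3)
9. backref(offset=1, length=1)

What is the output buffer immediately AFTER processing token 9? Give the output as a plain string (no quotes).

Answer: UMXNNNNNNSNNNN

Derivation:
Token 1: literal('U'). Output: "U"
Token 2: literal('M'). Output: "UM"
Token 3: literal('X'). Output: "UMX"
Token 4: literal('N'). Output: "UMXN"
Token 5: backref(off=1, len=3) (overlapping!). Copied 'NNN' from pos 3. Output: "UMXNNNN"
Token 6: backref(off=2, len=2). Copied 'NN' from pos 5. Output: "UMXNNNNNN"
Token 7: literal('S'). Output: "UMXNNNNNNS"
Token 8: backref(off=5, len=3). Copied 'NNN' from pos 5. Output: "UMXNNNNNNSNNN"
Token 9: backref(off=1, len=1). Copied 'N' from pos 12. Output: "UMXNNNNNNSNNNN"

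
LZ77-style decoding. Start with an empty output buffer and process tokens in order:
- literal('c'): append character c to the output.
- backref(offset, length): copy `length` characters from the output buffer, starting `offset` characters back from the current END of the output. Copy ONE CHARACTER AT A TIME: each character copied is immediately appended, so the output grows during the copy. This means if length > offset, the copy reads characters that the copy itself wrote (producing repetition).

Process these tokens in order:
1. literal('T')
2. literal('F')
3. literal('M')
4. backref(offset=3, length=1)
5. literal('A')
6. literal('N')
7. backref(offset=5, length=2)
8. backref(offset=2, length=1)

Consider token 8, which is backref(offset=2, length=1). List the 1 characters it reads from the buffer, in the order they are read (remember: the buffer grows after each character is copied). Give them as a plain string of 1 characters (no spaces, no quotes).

Answer: F

Derivation:
Token 1: literal('T'). Output: "T"
Token 2: literal('F'). Output: "TF"
Token 3: literal('M'). Output: "TFM"
Token 4: backref(off=3, len=1). Copied 'T' from pos 0. Output: "TFMT"
Token 5: literal('A'). Output: "TFMTA"
Token 6: literal('N'). Output: "TFMTAN"
Token 7: backref(off=5, len=2). Copied 'FM' from pos 1. Output: "TFMTANFM"
Token 8: backref(off=2, len=1). Buffer before: "TFMTANFM" (len 8)
  byte 1: read out[6]='F', append. Buffer now: "TFMTANFMF"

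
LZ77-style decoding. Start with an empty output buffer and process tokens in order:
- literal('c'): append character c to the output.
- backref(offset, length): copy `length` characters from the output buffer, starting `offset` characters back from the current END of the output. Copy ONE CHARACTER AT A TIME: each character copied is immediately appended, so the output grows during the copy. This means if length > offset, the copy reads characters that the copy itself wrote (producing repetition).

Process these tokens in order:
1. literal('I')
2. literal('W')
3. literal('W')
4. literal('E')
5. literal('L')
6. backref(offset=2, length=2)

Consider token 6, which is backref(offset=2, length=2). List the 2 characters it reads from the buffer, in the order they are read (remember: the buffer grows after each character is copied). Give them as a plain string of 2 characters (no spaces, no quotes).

Token 1: literal('I'). Output: "I"
Token 2: literal('W'). Output: "IW"
Token 3: literal('W'). Output: "IWW"
Token 4: literal('E'). Output: "IWWE"
Token 5: literal('L'). Output: "IWWEL"
Token 6: backref(off=2, len=2). Buffer before: "IWWEL" (len 5)
  byte 1: read out[3]='E', append. Buffer now: "IWWELE"
  byte 2: read out[4]='L', append. Buffer now: "IWWELEL"

Answer: EL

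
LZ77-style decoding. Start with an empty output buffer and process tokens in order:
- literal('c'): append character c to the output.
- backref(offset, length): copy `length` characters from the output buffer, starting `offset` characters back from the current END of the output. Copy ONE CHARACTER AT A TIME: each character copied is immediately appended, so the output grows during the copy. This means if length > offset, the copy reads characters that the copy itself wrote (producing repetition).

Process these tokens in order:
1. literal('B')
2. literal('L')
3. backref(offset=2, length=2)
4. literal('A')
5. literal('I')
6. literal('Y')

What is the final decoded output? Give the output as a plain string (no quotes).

Answer: BLBLAIY

Derivation:
Token 1: literal('B'). Output: "B"
Token 2: literal('L'). Output: "BL"
Token 3: backref(off=2, len=2). Copied 'BL' from pos 0. Output: "BLBL"
Token 4: literal('A'). Output: "BLBLA"
Token 5: literal('I'). Output: "BLBLAI"
Token 6: literal('Y'). Output: "BLBLAIY"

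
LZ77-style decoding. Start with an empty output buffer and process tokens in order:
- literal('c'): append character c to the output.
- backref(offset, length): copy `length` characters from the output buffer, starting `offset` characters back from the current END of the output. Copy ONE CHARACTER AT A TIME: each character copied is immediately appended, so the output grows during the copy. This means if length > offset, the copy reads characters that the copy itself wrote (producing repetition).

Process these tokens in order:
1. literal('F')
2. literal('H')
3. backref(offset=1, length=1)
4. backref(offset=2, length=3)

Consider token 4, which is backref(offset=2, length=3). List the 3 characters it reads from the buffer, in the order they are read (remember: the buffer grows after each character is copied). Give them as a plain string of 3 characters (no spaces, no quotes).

Answer: HHH

Derivation:
Token 1: literal('F'). Output: "F"
Token 2: literal('H'). Output: "FH"
Token 3: backref(off=1, len=1). Copied 'H' from pos 1. Output: "FHH"
Token 4: backref(off=2, len=3). Buffer before: "FHH" (len 3)
  byte 1: read out[1]='H', append. Buffer now: "FHHH"
  byte 2: read out[2]='H', append. Buffer now: "FHHHH"
  byte 3: read out[3]='H', append. Buffer now: "FHHHHH"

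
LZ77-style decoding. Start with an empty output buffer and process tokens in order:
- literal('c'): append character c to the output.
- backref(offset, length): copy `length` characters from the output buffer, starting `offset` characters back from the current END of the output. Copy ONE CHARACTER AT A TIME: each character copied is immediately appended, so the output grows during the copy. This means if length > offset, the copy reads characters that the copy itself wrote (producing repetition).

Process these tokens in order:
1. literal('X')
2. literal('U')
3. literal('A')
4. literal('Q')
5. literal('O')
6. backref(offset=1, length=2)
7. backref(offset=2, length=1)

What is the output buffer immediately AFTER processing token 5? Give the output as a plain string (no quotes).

Token 1: literal('X'). Output: "X"
Token 2: literal('U'). Output: "XU"
Token 3: literal('A'). Output: "XUA"
Token 4: literal('Q'). Output: "XUAQ"
Token 5: literal('O'). Output: "XUAQO"

Answer: XUAQO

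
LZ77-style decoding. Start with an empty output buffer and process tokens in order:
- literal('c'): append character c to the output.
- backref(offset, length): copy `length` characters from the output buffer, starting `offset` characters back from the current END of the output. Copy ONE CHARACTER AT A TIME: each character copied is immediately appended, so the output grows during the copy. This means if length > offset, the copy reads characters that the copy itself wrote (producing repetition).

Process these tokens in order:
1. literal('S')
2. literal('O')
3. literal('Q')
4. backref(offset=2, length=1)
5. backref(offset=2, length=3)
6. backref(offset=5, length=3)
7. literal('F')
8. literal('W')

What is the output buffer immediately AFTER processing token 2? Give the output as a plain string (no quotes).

Token 1: literal('S'). Output: "S"
Token 2: literal('O'). Output: "SO"

Answer: SO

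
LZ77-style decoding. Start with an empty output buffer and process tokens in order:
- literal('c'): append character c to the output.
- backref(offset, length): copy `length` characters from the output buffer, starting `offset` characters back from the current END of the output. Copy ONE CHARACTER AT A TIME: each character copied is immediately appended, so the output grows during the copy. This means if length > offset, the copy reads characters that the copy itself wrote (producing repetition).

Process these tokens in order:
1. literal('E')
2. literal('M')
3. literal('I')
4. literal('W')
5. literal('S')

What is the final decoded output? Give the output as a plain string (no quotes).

Answer: EMIWS

Derivation:
Token 1: literal('E'). Output: "E"
Token 2: literal('M'). Output: "EM"
Token 3: literal('I'). Output: "EMI"
Token 4: literal('W'). Output: "EMIW"
Token 5: literal('S'). Output: "EMIWS"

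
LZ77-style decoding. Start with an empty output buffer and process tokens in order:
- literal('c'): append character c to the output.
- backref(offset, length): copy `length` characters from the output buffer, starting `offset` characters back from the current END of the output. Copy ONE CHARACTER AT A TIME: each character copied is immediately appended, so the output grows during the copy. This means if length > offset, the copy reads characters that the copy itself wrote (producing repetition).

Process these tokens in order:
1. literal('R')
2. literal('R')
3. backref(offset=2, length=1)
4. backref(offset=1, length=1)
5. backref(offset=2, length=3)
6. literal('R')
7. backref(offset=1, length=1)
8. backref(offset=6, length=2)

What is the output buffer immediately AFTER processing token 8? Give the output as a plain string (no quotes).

Answer: RRRRRRRRRRR

Derivation:
Token 1: literal('R'). Output: "R"
Token 2: literal('R'). Output: "RR"
Token 3: backref(off=2, len=1). Copied 'R' from pos 0. Output: "RRR"
Token 4: backref(off=1, len=1). Copied 'R' from pos 2. Output: "RRRR"
Token 5: backref(off=2, len=3) (overlapping!). Copied 'RRR' from pos 2. Output: "RRRRRRR"
Token 6: literal('R'). Output: "RRRRRRRR"
Token 7: backref(off=1, len=1). Copied 'R' from pos 7. Output: "RRRRRRRRR"
Token 8: backref(off=6, len=2). Copied 'RR' from pos 3. Output: "RRRRRRRRRRR"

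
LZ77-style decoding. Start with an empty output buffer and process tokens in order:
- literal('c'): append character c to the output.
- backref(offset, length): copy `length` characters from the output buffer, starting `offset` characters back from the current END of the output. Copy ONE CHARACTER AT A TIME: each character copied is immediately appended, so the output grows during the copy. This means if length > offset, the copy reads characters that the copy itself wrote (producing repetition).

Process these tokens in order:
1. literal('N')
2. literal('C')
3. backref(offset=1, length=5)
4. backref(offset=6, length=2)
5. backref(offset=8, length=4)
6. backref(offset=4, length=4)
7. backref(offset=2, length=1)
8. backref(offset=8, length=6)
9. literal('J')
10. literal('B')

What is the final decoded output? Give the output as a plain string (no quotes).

Token 1: literal('N'). Output: "N"
Token 2: literal('C'). Output: "NC"
Token 3: backref(off=1, len=5) (overlapping!). Copied 'CCCCC' from pos 1. Output: "NCCCCCC"
Token 4: backref(off=6, len=2). Copied 'CC' from pos 1. Output: "NCCCCCCCC"
Token 5: backref(off=8, len=4). Copied 'CCCC' from pos 1. Output: "NCCCCCCCCCCCC"
Token 6: backref(off=4, len=4). Copied 'CCCC' from pos 9. Output: "NCCCCCCCCCCCCCCCC"
Token 7: backref(off=2, len=1). Copied 'C' from pos 15. Output: "NCCCCCCCCCCCCCCCCC"
Token 8: backref(off=8, len=6). Copied 'CCCCCC' from pos 10. Output: "NCCCCCCCCCCCCCCCCCCCCCCC"
Token 9: literal('J'). Output: "NCCCCCCCCCCCCCCCCCCCCCCCJ"
Token 10: literal('B'). Output: "NCCCCCCCCCCCCCCCCCCCCCCCJB"

Answer: NCCCCCCCCCCCCCCCCCCCCCCCJB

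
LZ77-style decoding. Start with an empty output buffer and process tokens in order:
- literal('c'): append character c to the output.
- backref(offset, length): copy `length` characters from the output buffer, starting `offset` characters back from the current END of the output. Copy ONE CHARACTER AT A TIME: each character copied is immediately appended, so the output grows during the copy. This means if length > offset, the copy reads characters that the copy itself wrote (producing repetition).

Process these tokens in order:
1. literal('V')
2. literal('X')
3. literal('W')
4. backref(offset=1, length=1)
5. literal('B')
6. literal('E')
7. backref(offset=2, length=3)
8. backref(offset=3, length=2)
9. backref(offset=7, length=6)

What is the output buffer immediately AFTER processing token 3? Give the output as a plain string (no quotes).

Token 1: literal('V'). Output: "V"
Token 2: literal('X'). Output: "VX"
Token 3: literal('W'). Output: "VXW"

Answer: VXW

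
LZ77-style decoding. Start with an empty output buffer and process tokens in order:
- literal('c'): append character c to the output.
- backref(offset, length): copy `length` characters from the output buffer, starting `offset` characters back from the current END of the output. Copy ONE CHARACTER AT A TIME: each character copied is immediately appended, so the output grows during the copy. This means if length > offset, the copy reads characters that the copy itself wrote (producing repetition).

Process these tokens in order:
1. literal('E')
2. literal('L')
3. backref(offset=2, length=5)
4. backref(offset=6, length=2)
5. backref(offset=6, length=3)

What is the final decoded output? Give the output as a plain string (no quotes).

Answer: ELELELELELEL

Derivation:
Token 1: literal('E'). Output: "E"
Token 2: literal('L'). Output: "EL"
Token 3: backref(off=2, len=5) (overlapping!). Copied 'ELELE' from pos 0. Output: "ELELELE"
Token 4: backref(off=6, len=2). Copied 'LE' from pos 1. Output: "ELELELELE"
Token 5: backref(off=6, len=3). Copied 'LEL' from pos 3. Output: "ELELELELELEL"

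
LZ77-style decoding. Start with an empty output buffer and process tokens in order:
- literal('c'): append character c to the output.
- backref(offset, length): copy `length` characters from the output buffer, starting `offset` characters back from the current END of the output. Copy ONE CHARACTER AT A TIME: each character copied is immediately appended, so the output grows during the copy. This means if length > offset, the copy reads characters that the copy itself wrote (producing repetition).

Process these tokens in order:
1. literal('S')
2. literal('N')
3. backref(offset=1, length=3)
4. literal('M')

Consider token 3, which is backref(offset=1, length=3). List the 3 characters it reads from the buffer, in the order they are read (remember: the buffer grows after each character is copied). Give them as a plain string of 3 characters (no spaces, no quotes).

Token 1: literal('S'). Output: "S"
Token 2: literal('N'). Output: "SN"
Token 3: backref(off=1, len=3). Buffer before: "SN" (len 2)
  byte 1: read out[1]='N', append. Buffer now: "SNN"
  byte 2: read out[2]='N', append. Buffer now: "SNNN"
  byte 3: read out[3]='N', append. Buffer now: "SNNNN"

Answer: NNN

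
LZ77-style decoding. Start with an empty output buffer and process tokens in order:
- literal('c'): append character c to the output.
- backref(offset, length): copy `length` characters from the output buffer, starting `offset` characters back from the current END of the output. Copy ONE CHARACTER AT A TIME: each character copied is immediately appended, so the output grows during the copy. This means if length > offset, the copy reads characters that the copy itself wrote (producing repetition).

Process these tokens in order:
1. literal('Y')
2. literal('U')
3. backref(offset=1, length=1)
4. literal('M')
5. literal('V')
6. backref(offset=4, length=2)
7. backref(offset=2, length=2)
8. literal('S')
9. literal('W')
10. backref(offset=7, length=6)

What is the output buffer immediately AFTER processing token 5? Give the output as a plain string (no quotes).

Answer: YUUMV

Derivation:
Token 1: literal('Y'). Output: "Y"
Token 2: literal('U'). Output: "YU"
Token 3: backref(off=1, len=1). Copied 'U' from pos 1. Output: "YUU"
Token 4: literal('M'). Output: "YUUM"
Token 5: literal('V'). Output: "YUUMV"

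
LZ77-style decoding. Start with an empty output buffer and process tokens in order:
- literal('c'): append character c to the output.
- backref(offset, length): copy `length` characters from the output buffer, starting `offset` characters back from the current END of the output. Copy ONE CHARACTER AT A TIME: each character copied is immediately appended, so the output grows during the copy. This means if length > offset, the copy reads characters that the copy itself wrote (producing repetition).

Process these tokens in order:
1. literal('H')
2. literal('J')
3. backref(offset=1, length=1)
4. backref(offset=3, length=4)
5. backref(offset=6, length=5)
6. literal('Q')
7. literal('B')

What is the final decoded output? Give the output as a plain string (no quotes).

Token 1: literal('H'). Output: "H"
Token 2: literal('J'). Output: "HJ"
Token 3: backref(off=1, len=1). Copied 'J' from pos 1. Output: "HJJ"
Token 4: backref(off=3, len=4) (overlapping!). Copied 'HJJH' from pos 0. Output: "HJJHJJH"
Token 5: backref(off=6, len=5). Copied 'JJHJJ' from pos 1. Output: "HJJHJJHJJHJJ"
Token 6: literal('Q'). Output: "HJJHJJHJJHJJQ"
Token 7: literal('B'). Output: "HJJHJJHJJHJJQB"

Answer: HJJHJJHJJHJJQB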